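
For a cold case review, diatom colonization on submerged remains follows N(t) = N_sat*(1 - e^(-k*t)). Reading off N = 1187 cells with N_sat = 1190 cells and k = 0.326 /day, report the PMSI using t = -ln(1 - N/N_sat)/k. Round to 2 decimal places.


PMSI from diatom colonization curve:
N / N_sat = 1187 / 1190 = 0.997479
1 - N/N_sat = 0.002521
ln(1 - N/N_sat) = -5.9831
t = -ln(1 - N/N_sat) / k = -(-5.9831) / 0.326 = 18.35 days

18.35


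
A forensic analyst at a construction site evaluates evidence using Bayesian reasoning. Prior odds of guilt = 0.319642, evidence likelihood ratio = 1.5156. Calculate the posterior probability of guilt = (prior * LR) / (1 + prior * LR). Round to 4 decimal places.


Bayesian evidence evaluation:
Posterior odds = prior_odds * LR = 0.319642 * 1.5156 = 0.4844494
Posterior probability = posterior_odds / (1 + posterior_odds)
= 0.4844494 / (1 + 0.4844494)
= 0.4844494 / 1.4844494
= 0.3263

0.3263


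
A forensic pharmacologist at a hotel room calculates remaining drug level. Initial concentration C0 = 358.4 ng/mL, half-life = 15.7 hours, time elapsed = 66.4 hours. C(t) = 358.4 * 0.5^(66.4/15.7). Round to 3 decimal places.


Drug concentration decay:
Number of half-lives = t / t_half = 66.4 / 15.7 = 4.229299
Decay factor = 0.5^4.229299 = 0.05331558
C(t) = 358.4 * 0.05331558 = 19.108 ng/mL

19.108


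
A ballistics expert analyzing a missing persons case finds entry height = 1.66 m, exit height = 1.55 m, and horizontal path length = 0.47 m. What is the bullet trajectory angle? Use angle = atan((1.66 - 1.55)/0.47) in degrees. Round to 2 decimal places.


Bullet trajectory angle:
Height difference = 1.66 - 1.55 = 0.11 m
angle = atan(0.11 / 0.47)
angle = atan(0.234043)
angle = 13.17 degrees

13.17


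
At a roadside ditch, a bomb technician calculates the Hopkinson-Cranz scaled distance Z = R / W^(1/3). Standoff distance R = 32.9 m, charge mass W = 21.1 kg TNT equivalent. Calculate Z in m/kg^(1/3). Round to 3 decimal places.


Scaled distance calculation:
W^(1/3) = 21.1^(1/3) = 2.763296
Z = R / W^(1/3) = 32.9 / 2.763296
Z = 11.906 m/kg^(1/3)

11.906


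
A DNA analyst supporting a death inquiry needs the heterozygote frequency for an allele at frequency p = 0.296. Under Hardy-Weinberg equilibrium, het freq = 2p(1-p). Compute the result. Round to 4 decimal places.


Hardy-Weinberg heterozygote frequency:
q = 1 - p = 1 - 0.296 = 0.704
2pq = 2 * 0.296 * 0.704 = 0.4168

0.4168


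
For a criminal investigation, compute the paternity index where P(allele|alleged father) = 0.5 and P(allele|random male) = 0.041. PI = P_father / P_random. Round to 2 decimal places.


Paternity Index calculation:
PI = P(allele|father) / P(allele|random)
PI = 0.5 / 0.041
PI = 12.20

12.20


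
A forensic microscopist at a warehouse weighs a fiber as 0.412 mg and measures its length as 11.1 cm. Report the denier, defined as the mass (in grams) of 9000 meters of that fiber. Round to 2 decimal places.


Denier calculation:
Mass in grams = 0.412 mg / 1000 = 0.000412 g
Length in meters = 11.1 cm / 100 = 0.111 m
Linear density = mass / length = 0.000412 / 0.111 = 0.00371171 g/m
Denier = (g/m) * 9000 = 0.00371171 * 9000 = 33.41

33.41


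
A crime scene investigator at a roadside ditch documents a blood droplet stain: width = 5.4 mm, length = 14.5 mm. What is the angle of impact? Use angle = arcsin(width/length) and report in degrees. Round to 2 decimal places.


Blood spatter impact angle calculation:
width / length = 5.4 / 14.5 = 0.372414
angle = arcsin(0.372414)
angle = 21.86 degrees

21.86


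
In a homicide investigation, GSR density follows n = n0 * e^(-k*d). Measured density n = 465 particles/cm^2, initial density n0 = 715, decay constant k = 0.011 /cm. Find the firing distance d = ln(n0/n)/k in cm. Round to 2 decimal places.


GSR distance calculation:
n0/n = 715 / 465 = 1.537634
ln(n0/n) = 0.430245
d = 0.430245 / 0.011 = 39.11 cm

39.11


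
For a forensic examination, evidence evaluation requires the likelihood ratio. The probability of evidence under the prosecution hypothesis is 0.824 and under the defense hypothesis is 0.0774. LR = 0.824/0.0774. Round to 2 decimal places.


Likelihood ratio calculation:
LR = P(E|Hp) / P(E|Hd)
LR = 0.824 / 0.0774
LR = 10.65

10.65


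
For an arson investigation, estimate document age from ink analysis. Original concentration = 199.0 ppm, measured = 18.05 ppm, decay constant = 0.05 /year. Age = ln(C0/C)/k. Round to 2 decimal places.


Document age estimation:
C0/C = 199.0 / 18.05 = 11.024931
ln(C0/C) = 2.400159
t = 2.400159 / 0.05 = 48.00 years

48.00


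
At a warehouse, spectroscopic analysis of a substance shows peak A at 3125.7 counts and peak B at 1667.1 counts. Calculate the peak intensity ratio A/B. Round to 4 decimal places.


Spectral peak ratio:
Peak A = 3125.7 counts
Peak B = 1667.1 counts
Ratio = 3125.7 / 1667.1 = 1.8749

1.8749


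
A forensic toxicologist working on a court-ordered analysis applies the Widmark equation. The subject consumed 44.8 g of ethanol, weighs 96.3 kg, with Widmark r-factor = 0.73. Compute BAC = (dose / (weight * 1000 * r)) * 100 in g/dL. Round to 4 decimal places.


Applying the Widmark formula:
BAC = (dose_g / (body_wt * 1000 * r)) * 100
Denominator = 96.3 * 1000 * 0.73 = 70299
BAC = (44.8 / 70299) * 100
BAC = 0.0637 g/dL

0.0637


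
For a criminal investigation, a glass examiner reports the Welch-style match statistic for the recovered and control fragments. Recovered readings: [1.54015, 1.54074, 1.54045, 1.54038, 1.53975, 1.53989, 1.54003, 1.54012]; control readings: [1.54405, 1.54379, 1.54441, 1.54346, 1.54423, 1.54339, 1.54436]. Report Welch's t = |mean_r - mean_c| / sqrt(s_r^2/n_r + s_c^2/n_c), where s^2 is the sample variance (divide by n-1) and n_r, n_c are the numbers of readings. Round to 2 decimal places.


Welch's t-criterion for glass RI comparison:
Recovered mean = sum / n_r = 12.32151 / 8 = 1.5401887
Control mean = sum / n_c = 10.80769 / 7 = 1.5439557
Recovered sample variance s_r^2 = 1.03127e-07
Control sample variance s_c^2 = 1.74529e-07
Welch SE (unpooled) = sqrt(s_r^2/n_r + s_c^2/n_c) = sqrt(1.28908e-08 + 2.49327e-08) = sqrt(3.78235e-08) = 0.000194483
|mean_r - mean_c| = 0.00376696
t = 0.00376696 / 0.000194483 = 19.37

19.37


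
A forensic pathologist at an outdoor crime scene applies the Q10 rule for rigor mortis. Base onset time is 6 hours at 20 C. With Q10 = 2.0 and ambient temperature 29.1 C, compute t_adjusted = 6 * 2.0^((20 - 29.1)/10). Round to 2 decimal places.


Rigor mortis time adjustment:
Exponent = (T_ref - T_actual) / 10 = (20 - 29.1) / 10 = -0.91
Q10 factor = 2.0^-0.91 = 0.53219
t_adjusted = 6 * 0.53219 = 3.19 hours

3.19


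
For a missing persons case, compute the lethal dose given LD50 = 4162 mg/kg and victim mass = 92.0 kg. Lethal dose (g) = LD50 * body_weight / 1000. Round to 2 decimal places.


Lethal dose calculation:
Lethal dose = LD50 * body_weight / 1000
= 4162 * 92.0 / 1000
= 382904 / 1000
= 382.90 g

382.90


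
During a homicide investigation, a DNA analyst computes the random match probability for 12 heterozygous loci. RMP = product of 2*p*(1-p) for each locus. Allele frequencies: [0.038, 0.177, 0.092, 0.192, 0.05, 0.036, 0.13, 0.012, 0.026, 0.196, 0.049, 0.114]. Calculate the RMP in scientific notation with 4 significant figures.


Computing RMP for 12 loci:
Locus 1: 2 * 0.038 * 0.962 = 0.073112
Locus 2: 2 * 0.177 * 0.823 = 0.291342
Locus 3: 2 * 0.092 * 0.908 = 0.167072
Locus 4: 2 * 0.192 * 0.808 = 0.310272
Locus 5: 2 * 0.05 * 0.95 = 0.095
Locus 6: 2 * 0.036 * 0.964 = 0.069408
Locus 7: 2 * 0.13 * 0.87 = 0.2262
Locus 8: 2 * 0.012 * 0.988 = 0.023712
Locus 9: 2 * 0.026 * 0.974 = 0.050648
Locus 10: 2 * 0.196 * 0.804 = 0.315168
Locus 11: 2 * 0.049 * 0.951 = 0.093198
Locus 12: 2 * 0.114 * 0.886 = 0.202008
RMP = 1.174e-11

1.174e-11


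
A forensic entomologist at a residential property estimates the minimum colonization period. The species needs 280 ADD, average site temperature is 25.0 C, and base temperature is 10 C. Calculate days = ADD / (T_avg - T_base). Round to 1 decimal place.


Insect development time:
Effective temperature = avg_temp - T_base = 25.0 - 10 = 15.0 C
Days = ADD / effective_temp = 280 / 15.0 = 18.7 days

18.7


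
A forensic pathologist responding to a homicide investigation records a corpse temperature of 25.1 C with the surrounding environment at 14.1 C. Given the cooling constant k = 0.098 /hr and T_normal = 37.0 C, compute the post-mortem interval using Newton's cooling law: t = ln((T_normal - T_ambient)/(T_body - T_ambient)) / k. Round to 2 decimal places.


Using Newton's law of cooling:
t = ln((T_normal - T_ambient) / (T_body - T_ambient)) / k
T_normal - T_ambient = 22.9
T_body - T_ambient = 11.0
Ratio = 2.081818
ln(ratio) = 0.733242
t = 0.733242 / 0.098 = 7.48 hours

7.48


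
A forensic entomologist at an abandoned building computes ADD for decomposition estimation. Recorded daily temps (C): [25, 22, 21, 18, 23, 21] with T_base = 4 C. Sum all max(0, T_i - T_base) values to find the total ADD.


Computing ADD day by day:
Day 1: max(0, 25 - 4) = 21
Day 2: max(0, 22 - 4) = 18
Day 3: max(0, 21 - 4) = 17
Day 4: max(0, 18 - 4) = 14
Day 5: max(0, 23 - 4) = 19
Day 6: max(0, 21 - 4) = 17
Total ADD = 106

106


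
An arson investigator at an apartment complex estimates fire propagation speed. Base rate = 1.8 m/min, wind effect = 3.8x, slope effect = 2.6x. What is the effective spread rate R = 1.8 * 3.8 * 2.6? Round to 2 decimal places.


Fire spread rate calculation:
R = R0 * wind_factor * slope_factor
= 1.8 * 3.8 * 2.6
= 6.84 * 2.6
= 17.78 m/min

17.78


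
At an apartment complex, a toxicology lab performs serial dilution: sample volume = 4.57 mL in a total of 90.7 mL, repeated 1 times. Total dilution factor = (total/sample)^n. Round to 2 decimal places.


Dilution factor calculation:
Single dilution = V_total / V_sample = 90.7 / 4.57 ≈ 19.846827
Number of dilutions = 1
Total DF = (90.7 / 4.57)^1 (full precision, rounded at the end) = 19.85

19.85


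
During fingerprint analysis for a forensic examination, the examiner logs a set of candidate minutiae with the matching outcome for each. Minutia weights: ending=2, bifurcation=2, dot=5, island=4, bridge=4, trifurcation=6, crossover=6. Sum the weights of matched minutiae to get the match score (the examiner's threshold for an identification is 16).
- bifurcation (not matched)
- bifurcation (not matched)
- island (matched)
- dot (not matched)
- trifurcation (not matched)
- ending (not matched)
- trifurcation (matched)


Weighted minutiae match score:
  bifurcation: not matched, +0
  bifurcation: not matched, +0
  island: matched, +4 (running total 4)
  dot: not matched, +0
  trifurcation: not matched, +0
  ending: not matched, +0
  trifurcation: matched, +6 (running total 10)
Total score = 10
Threshold = 16; verdict = inconclusive

10


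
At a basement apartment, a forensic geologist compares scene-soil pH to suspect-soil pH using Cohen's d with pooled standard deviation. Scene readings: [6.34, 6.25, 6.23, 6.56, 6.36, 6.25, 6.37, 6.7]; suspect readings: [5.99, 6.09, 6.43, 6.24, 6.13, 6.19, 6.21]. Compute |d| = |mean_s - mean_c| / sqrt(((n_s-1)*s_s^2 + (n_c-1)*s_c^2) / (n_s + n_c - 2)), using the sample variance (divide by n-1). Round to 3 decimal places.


Pooled-variance Cohen's d for soil pH comparison:
Scene mean = 51.06 / 8 = 6.3825
Suspect mean = 43.28 / 7 = 6.182857
Scene sample variance s_s^2 = 0.027593
Suspect sample variance s_c^2 = 0.018957
Pooled variance = ((n_s-1)*s_s^2 + (n_c-1)*s_c^2) / (n_s + n_c - 2) = 0.023607
Pooled SD = sqrt(0.023607) = 0.153646
Mean difference = 0.199643
|d| = |0.199643| / 0.153646 = 1.299

1.299


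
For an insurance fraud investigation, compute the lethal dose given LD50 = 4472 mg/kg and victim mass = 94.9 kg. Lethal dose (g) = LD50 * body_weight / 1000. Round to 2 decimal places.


Lethal dose calculation:
Lethal dose = LD50 * body_weight / 1000
= 4472 * 94.9 / 1000
= 424392.8 / 1000
= 424.39 g

424.39


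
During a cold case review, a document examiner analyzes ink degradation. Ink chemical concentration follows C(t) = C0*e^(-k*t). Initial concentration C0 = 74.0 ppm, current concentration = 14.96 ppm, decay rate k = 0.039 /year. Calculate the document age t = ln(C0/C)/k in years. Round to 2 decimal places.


Document age estimation:
C0/C = 74.0 / 14.96 = 4.946524
ln(C0/C) = 1.598685
t = 1.598685 / 0.039 = 40.99 years

40.99


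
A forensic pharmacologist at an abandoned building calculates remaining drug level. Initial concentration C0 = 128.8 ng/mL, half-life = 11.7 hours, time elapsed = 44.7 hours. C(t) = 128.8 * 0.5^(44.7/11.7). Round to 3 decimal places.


Drug concentration decay:
Number of half-lives = t / t_half = 44.7 / 11.7 = 3.820513
Decay factor = 0.5^3.820513 = 0.07078007
C(t) = 128.8 * 0.07078007 = 9.116 ng/mL

9.116


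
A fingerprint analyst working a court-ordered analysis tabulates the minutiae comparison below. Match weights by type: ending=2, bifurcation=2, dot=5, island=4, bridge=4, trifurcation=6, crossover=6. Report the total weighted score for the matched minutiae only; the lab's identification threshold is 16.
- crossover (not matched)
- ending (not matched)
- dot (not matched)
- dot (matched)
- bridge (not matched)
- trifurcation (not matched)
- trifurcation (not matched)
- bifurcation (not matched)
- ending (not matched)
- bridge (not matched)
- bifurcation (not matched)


Weighted minutiae match score:
  crossover: not matched, +0
  ending: not matched, +0
  dot: not matched, +0
  dot: matched, +5 (running total 5)
  bridge: not matched, +0
  trifurcation: not matched, +0
  trifurcation: not matched, +0
  bifurcation: not matched, +0
  ending: not matched, +0
  bridge: not matched, +0
  bifurcation: not matched, +0
Total score = 5
Threshold = 16; verdict = inconclusive

5


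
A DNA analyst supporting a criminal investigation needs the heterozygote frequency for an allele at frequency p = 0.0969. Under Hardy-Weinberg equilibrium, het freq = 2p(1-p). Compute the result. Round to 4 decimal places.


Hardy-Weinberg heterozygote frequency:
q = 1 - p = 1 - 0.0969 = 0.9031
2pq = 2 * 0.0969 * 0.9031 = 0.1750

0.1750


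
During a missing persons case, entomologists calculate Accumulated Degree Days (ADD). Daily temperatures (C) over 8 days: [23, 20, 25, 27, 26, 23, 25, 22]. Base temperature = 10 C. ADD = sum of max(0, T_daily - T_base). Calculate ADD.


Computing ADD day by day:
Day 1: max(0, 23 - 10) = 13
Day 2: max(0, 20 - 10) = 10
Day 3: max(0, 25 - 10) = 15
Day 4: max(0, 27 - 10) = 17
Day 5: max(0, 26 - 10) = 16
Day 6: max(0, 23 - 10) = 13
Day 7: max(0, 25 - 10) = 15
Day 8: max(0, 22 - 10) = 12
Total ADD = 111

111


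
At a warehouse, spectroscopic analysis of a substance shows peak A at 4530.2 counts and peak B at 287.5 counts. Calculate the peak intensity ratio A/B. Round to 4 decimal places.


Spectral peak ratio:
Peak A = 4530.2 counts
Peak B = 287.5 counts
Ratio = 4530.2 / 287.5 = 15.7572

15.7572


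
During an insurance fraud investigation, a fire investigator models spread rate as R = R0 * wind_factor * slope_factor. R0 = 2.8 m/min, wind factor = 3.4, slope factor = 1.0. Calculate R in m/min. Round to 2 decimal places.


Fire spread rate calculation:
R = R0 * wind_factor * slope_factor
= 2.8 * 3.4 * 1.0
= 9.52 * 1.0
= 9.52 m/min

9.52


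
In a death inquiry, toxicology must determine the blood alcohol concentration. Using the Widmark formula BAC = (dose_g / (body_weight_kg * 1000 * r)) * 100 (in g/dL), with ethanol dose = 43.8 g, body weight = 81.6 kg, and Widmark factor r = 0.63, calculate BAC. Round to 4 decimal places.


Applying the Widmark formula:
BAC = (dose_g / (body_wt * 1000 * r)) * 100
Denominator = 81.6 * 1000 * 0.63 = 51408
BAC = (43.8 / 51408) * 100
BAC = 0.0852 g/dL

0.0852


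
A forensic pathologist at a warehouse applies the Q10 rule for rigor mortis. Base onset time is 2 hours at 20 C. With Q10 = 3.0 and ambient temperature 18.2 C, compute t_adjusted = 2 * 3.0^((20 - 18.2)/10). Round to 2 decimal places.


Rigor mortis time adjustment:
Exponent = (T_ref - T_actual) / 10 = (20 - 18.2) / 10 = 0.18
Q10 factor = 3.0^0.18 = 1.21866
t_adjusted = 2 * 1.21866 = 2.44 hours

2.44


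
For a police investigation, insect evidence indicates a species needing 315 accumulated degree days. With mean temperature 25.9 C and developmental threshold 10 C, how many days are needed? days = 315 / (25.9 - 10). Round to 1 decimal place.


Insect development time:
Effective temperature = avg_temp - T_base = 25.9 - 10 = 15.9 C
Days = ADD / effective_temp = 315 / 15.9 = 19.8 days

19.8


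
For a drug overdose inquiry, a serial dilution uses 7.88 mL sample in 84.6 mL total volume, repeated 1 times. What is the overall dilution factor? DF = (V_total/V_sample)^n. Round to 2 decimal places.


Dilution factor calculation:
Single dilution = V_total / V_sample = 84.6 / 7.88 ≈ 10.736041
Number of dilutions = 1
Total DF = (84.6 / 7.88)^1 (full precision, rounded at the end) = 10.74

10.74


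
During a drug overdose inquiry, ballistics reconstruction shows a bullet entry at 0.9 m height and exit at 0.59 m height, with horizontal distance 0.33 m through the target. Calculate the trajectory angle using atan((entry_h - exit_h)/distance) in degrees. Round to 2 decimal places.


Bullet trajectory angle:
Height difference = 0.9 - 0.59 = 0.31 m
angle = atan(0.31 / 0.33)
angle = atan(0.939394)
angle = 43.21 degrees

43.21


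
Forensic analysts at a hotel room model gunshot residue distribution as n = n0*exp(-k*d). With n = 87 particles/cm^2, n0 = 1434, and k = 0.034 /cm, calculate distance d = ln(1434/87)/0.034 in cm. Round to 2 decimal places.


GSR distance calculation:
n0/n = 1434 / 87 = 16.482759
ln(n0/n) = 2.802315
d = 2.802315 / 0.034 = 82.42 cm

82.42


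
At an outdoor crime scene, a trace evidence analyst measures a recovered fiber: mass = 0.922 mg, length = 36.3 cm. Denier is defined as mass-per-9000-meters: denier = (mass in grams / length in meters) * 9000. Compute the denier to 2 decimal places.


Denier calculation:
Mass in grams = 0.922 mg / 1000 = 0.000922 g
Length in meters = 36.3 cm / 100 = 0.363 m
Linear density = mass / length = 0.000922 / 0.363 = 0.00253994 g/m
Denier = (g/m) * 9000 = 0.00253994 * 9000 = 22.86

22.86


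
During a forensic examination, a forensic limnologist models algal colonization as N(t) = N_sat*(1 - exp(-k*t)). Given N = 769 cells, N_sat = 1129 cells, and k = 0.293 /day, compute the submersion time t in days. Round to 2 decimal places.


PMSI from diatom colonization curve:
N / N_sat = 769 / 1129 = 0.681134
1 - N/N_sat = 0.318866
ln(1 - N/N_sat) = -1.142984
t = -ln(1 - N/N_sat) / k = -(-1.142984) / 0.293 = 3.90 days

3.90


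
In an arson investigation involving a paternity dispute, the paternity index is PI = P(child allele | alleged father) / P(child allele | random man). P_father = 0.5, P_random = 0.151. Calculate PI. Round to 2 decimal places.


Paternity Index calculation:
PI = P(allele|father) / P(allele|random)
PI = 0.5 / 0.151
PI = 3.31

3.31


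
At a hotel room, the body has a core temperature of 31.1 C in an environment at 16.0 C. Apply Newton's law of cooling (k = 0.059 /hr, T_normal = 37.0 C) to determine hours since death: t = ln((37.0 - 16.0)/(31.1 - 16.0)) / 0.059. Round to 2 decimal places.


Using Newton's law of cooling:
t = ln((T_normal - T_ambient) / (T_body - T_ambient)) / k
T_normal - T_ambient = 21.0
T_body - T_ambient = 15.1
Ratio = 1.390728
ln(ratio) = 0.329827
t = 0.329827 / 0.059 = 5.59 hours

5.59


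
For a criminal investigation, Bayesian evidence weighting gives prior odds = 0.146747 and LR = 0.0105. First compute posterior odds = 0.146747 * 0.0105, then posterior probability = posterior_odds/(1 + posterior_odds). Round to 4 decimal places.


Bayesian evidence evaluation:
Posterior odds = prior_odds * LR = 0.146747 * 0.0105 = 0.001540844
Posterior probability = posterior_odds / (1 + posterior_odds)
= 0.001540844 / (1 + 0.001540844)
= 0.001540844 / 1.001540844
= 0.0015

0.0015


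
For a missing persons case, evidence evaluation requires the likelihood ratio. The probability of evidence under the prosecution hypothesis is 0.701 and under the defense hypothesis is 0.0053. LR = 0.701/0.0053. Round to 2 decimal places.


Likelihood ratio calculation:
LR = P(E|Hp) / P(E|Hd)
LR = 0.701 / 0.0053
LR = 132.26

132.26


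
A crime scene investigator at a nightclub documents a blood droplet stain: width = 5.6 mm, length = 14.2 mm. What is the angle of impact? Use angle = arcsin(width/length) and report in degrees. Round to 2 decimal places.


Blood spatter impact angle calculation:
width / length = 5.6 / 14.2 = 0.394366
angle = arcsin(0.394366)
angle = 23.23 degrees

23.23


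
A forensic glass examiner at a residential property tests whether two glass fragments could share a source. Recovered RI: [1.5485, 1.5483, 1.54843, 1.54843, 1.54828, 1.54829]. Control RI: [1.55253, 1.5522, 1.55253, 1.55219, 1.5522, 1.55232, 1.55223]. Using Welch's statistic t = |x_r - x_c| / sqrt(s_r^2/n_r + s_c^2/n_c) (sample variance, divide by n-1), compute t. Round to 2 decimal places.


Welch's t-criterion for glass RI comparison:
Recovered mean = sum / n_r = 9.29023 / 6 = 1.5483717
Control mean = sum / n_c = 10.8662 / 7 = 1.5523143
Recovered sample variance s_r^2 = 8.69667e-09
Control sample variance s_c^2 = 2.36286e-08
Welch SE (unpooled) = sqrt(s_r^2/n_r + s_c^2/n_c) = sqrt(1.44944e-09 + 3.37551e-09) = sqrt(4.82495e-09) = 6.94619e-05
|mean_r - mean_c| = 0.00394262
t = 0.00394262 / 6.94619e-05 = 56.76

56.76


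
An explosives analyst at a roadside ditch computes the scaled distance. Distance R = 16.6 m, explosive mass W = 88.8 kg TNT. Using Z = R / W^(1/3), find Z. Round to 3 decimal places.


Scaled distance calculation:
W^(1/3) = 88.8^(1/3) = 4.461398
Z = R / W^(1/3) = 16.6 / 4.461398
Z = 3.721 m/kg^(1/3)

3.721


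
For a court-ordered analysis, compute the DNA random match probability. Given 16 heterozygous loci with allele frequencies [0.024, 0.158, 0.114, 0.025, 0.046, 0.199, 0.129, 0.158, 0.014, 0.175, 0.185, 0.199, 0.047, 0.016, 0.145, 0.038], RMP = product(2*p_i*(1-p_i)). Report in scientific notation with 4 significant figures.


Computing RMP for 16 loci:
Locus 1: 2 * 0.024 * 0.976 = 0.046848
Locus 2: 2 * 0.158 * 0.842 = 0.266072
Locus 3: 2 * 0.114 * 0.886 = 0.202008
Locus 4: 2 * 0.025 * 0.975 = 0.04875
Locus 5: 2 * 0.046 * 0.954 = 0.087768
Locus 6: 2 * 0.199 * 0.801 = 0.318798
Locus 7: 2 * 0.129 * 0.871 = 0.224718
Locus 8: 2 * 0.158 * 0.842 = 0.266072
Locus 9: 2 * 0.014 * 0.986 = 0.027608
Locus 10: 2 * 0.175 * 0.825 = 0.28875
Locus 11: 2 * 0.185 * 0.815 = 0.30155
Locus 12: 2 * 0.199 * 0.801 = 0.318798
Locus 13: 2 * 0.047 * 0.953 = 0.089582
Locus 14: 2 * 0.016 * 0.984 = 0.031488
Locus 15: 2 * 0.145 * 0.855 = 0.24795
Locus 16: 2 * 0.038 * 0.962 = 0.073112
RMP = 8.048e-15

8.048e-15


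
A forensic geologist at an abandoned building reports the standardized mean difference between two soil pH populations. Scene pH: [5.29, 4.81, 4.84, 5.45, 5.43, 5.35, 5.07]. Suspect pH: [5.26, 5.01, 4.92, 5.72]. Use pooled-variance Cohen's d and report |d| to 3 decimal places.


Pooled-variance Cohen's d for soil pH comparison:
Scene mean = 36.24 / 7 = 5.177143
Suspect mean = 20.91 / 4 = 5.2275
Scene sample variance s_s^2 = 0.07349
Suspect sample variance s_c^2 = 0.128492
Pooled variance = ((n_s-1)*s_s^2 + (n_c-1)*s_c^2) / (n_s + n_c - 2) = 0.091824
Pooled SD = sqrt(0.091824) = 0.303025
Mean difference = -0.050357
|d| = |-0.050357| / 0.303025 = 0.166

0.166


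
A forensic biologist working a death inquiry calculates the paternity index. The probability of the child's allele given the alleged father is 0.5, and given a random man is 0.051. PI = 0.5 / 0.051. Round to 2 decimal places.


Paternity Index calculation:
PI = P(allele|father) / P(allele|random)
PI = 0.5 / 0.051
PI = 9.80

9.80


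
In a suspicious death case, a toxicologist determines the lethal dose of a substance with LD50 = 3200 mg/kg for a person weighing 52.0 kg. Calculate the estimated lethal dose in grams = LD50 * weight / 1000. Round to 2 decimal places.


Lethal dose calculation:
Lethal dose = LD50 * body_weight / 1000
= 3200 * 52.0 / 1000
= 166400 / 1000
= 166.40 g

166.40


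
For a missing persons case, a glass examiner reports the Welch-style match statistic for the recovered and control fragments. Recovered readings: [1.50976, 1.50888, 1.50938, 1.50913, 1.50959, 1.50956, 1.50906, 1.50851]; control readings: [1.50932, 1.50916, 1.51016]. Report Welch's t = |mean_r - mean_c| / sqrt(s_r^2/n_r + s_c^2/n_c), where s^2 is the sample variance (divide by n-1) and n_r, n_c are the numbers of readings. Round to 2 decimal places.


Welch's t-criterion for glass RI comparison:
Recovered mean = sum / n_r = 12.07387 / 8 = 1.5092337
Control mean = sum / n_c = 4.52864 / 3 = 1.5095467
Recovered sample variance s_r^2 = 1.74512e-07
Control sample variance s_c^2 = 2.88533e-07
Welch SE (unpooled) = sqrt(s_r^2/n_r + s_c^2/n_c) = sqrt(2.18141e-08 + 9.61778e-08) = sqrt(1.17992e-07) = 0.0003435
|mean_r - mean_c| = 0.000312917
t = 0.000312917 / 0.0003435 = 0.91

0.91


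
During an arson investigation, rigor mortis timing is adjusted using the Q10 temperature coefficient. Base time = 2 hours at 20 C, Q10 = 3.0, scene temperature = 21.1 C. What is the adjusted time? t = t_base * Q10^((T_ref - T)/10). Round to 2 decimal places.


Rigor mortis time adjustment:
Exponent = (T_ref - T_actual) / 10 = (20 - 21.1) / 10 = -0.11
Q10 factor = 3.0^-0.11 = 0.88617
t_adjusted = 2 * 0.88617 = 1.77 hours

1.77


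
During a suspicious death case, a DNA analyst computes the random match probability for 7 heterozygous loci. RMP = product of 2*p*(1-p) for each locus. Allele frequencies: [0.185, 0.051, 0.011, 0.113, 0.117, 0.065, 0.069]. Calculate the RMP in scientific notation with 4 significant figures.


Computing RMP for 7 loci:
Locus 1: 2 * 0.185 * 0.815 = 0.30155
Locus 2: 2 * 0.051 * 0.949 = 0.096798
Locus 3: 2 * 0.011 * 0.989 = 0.021758
Locus 4: 2 * 0.113 * 0.887 = 0.200462
Locus 5: 2 * 0.117 * 0.883 = 0.206622
Locus 6: 2 * 0.065 * 0.935 = 0.12155
Locus 7: 2 * 0.069 * 0.931 = 0.128478
RMP = 4.108e-07

4.108e-07


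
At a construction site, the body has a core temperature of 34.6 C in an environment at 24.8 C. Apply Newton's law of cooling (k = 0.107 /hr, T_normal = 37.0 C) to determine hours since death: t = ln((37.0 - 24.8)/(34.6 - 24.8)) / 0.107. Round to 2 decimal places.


Using Newton's law of cooling:
t = ln((T_normal - T_ambient) / (T_body - T_ambient)) / k
T_normal - T_ambient = 12.2
T_body - T_ambient = 9.8
Ratio = 1.244898
ln(ratio) = 0.219054
t = 0.219054 / 0.107 = 2.05 hours

2.05


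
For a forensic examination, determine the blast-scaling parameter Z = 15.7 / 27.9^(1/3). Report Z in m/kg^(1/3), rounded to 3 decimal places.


Scaled distance calculation:
W^(1/3) = 27.9^(1/3) = 3.03297
Z = R / W^(1/3) = 15.7 / 3.03297
Z = 5.176 m/kg^(1/3)

5.176


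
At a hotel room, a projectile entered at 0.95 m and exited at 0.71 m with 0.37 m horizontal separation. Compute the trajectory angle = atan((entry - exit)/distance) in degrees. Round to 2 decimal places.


Bullet trajectory angle:
Height difference = 0.95 - 0.71 = 0.24 m
angle = atan(0.24 / 0.37)
angle = atan(0.648649)
angle = 32.97 degrees

32.97


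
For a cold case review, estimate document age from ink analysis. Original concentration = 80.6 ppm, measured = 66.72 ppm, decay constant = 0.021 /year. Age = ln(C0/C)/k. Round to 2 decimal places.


Document age estimation:
C0/C = 80.6 / 66.72 = 1.208034
ln(C0/C) = 0.188994
t = 0.188994 / 0.021 = 9.00 years

9.00


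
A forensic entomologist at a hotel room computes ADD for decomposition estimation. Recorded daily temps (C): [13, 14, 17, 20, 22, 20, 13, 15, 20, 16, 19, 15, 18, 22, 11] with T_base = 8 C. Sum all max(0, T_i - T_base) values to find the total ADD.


Computing ADD day by day:
Day 1: max(0, 13 - 8) = 5
Day 2: max(0, 14 - 8) = 6
Day 3: max(0, 17 - 8) = 9
Day 4: max(0, 20 - 8) = 12
Day 5: max(0, 22 - 8) = 14
Day 6: max(0, 20 - 8) = 12
Day 7: max(0, 13 - 8) = 5
Day 8: max(0, 15 - 8) = 7
Day 9: max(0, 20 - 8) = 12
Day 10: max(0, 16 - 8) = 8
Day 11: max(0, 19 - 8) = 11
Day 12: max(0, 15 - 8) = 7
Day 13: max(0, 18 - 8) = 10
Day 14: max(0, 22 - 8) = 14
Day 15: max(0, 11 - 8) = 3
Total ADD = 135

135


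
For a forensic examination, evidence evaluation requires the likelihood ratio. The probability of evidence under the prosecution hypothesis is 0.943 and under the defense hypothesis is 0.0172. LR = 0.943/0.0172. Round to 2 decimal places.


Likelihood ratio calculation:
LR = P(E|Hp) / P(E|Hd)
LR = 0.943 / 0.0172
LR = 54.83

54.83


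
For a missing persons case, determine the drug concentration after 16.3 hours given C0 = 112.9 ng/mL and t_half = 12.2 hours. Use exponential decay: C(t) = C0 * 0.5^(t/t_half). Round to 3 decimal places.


Drug concentration decay:
Number of half-lives = t / t_half = 16.3 / 12.2 = 1.336066
Decay factor = 0.5^1.336066 = 0.39609928
C(t) = 112.9 * 0.39609928 = 44.720 ng/mL

44.720


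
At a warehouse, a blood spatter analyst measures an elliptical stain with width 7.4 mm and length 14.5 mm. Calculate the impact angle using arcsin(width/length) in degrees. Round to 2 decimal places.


Blood spatter impact angle calculation:
width / length = 7.4 / 14.5 = 0.510345
angle = arcsin(0.510345)
angle = 30.69 degrees

30.69


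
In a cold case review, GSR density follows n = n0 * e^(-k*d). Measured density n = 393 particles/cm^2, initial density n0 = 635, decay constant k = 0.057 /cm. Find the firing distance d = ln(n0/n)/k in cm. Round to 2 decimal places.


GSR distance calculation:
n0/n = 635 / 393 = 1.615776
ln(n0/n) = 0.479815
d = 0.479815 / 0.057 = 8.42 cm

8.42


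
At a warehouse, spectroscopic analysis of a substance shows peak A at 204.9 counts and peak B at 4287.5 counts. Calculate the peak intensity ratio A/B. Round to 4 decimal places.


Spectral peak ratio:
Peak A = 204.9 counts
Peak B = 4287.5 counts
Ratio = 204.9 / 4287.5 = 0.0478

0.0478


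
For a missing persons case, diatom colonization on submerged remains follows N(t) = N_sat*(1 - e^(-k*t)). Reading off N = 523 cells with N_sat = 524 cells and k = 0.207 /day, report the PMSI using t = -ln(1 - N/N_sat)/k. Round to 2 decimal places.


PMSI from diatom colonization curve:
N / N_sat = 523 / 524 = 0.998092
1 - N/N_sat = 0.001908
ln(1 - N/N_sat) = -6.2617
t = -ln(1 - N/N_sat) / k = -(-6.2617) / 0.207 = 30.25 days

30.25


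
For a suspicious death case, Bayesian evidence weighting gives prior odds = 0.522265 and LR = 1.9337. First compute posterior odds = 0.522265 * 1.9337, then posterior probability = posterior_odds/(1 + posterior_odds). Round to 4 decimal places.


Bayesian evidence evaluation:
Posterior odds = prior_odds * LR = 0.522265 * 1.9337 = 1.009904
Posterior probability = posterior_odds / (1 + posterior_odds)
= 1.009904 / (1 + 1.009904)
= 1.009904 / 2.009904
= 0.5025

0.5025


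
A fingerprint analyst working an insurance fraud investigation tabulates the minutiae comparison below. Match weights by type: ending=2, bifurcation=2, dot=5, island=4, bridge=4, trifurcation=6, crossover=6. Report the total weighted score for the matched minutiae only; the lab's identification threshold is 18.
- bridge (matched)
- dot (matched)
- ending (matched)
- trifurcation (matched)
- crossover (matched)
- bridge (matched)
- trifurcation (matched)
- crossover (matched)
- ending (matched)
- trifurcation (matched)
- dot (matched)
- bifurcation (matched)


Weighted minutiae match score:
  bridge: matched, +4 (running total 4)
  dot: matched, +5 (running total 9)
  ending: matched, +2 (running total 11)
  trifurcation: matched, +6 (running total 17)
  crossover: matched, +6 (running total 23)
  bridge: matched, +4 (running total 27)
  trifurcation: matched, +6 (running total 33)
  crossover: matched, +6 (running total 39)
  ending: matched, +2 (running total 41)
  trifurcation: matched, +6 (running total 47)
  dot: matched, +5 (running total 52)
  bifurcation: matched, +2 (running total 54)
Total score = 54
Threshold = 18; verdict = identification

54


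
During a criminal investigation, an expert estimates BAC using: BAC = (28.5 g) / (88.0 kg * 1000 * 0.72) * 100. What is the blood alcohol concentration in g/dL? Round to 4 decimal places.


Applying the Widmark formula:
BAC = (dose_g / (body_wt * 1000 * r)) * 100
Denominator = 88.0 * 1000 * 0.72 = 63360
BAC = (28.5 / 63360) * 100
BAC = 0.0450 g/dL

0.0450


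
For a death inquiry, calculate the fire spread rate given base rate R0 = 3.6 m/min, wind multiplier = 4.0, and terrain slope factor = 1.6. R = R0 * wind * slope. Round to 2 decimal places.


Fire spread rate calculation:
R = R0 * wind_factor * slope_factor
= 3.6 * 4.0 * 1.6
= 14.4 * 1.6
= 23.04 m/min

23.04


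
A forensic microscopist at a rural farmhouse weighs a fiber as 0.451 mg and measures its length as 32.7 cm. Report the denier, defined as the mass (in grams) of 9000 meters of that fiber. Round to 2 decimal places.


Denier calculation:
Mass in grams = 0.451 mg / 1000 = 0.000451 g
Length in meters = 32.7 cm / 100 = 0.327 m
Linear density = mass / length = 0.000451 / 0.327 = 0.0013792 g/m
Denier = (g/m) * 9000 = 0.0013792 * 9000 = 12.41

12.41


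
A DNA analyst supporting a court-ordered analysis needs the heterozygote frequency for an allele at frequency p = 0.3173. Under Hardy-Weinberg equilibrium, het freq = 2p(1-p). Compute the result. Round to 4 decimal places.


Hardy-Weinberg heterozygote frequency:
q = 1 - p = 1 - 0.3173 = 0.6827
2pq = 2 * 0.3173 * 0.6827 = 0.4332

0.4332


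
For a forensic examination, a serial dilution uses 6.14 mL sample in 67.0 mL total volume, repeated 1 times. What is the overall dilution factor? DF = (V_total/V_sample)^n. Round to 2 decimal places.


Dilution factor calculation:
Single dilution = V_total / V_sample = 67.0 / 6.14 ≈ 10.912052
Number of dilutions = 1
Total DF = (67.0 / 6.14)^1 (full precision, rounded at the end) = 10.91

10.91


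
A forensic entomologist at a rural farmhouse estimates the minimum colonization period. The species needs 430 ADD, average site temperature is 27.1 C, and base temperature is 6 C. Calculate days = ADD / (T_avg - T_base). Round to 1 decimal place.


Insect development time:
Effective temperature = avg_temp - T_base = 27.1 - 6 = 21.1 C
Days = ADD / effective_temp = 430 / 21.1 = 20.4 days

20.4


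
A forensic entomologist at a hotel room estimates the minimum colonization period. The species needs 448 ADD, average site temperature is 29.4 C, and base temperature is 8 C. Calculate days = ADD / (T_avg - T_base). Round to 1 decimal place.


Insect development time:
Effective temperature = avg_temp - T_base = 29.4 - 8 = 21.4 C
Days = ADD / effective_temp = 448 / 21.4 = 20.9 days

20.9


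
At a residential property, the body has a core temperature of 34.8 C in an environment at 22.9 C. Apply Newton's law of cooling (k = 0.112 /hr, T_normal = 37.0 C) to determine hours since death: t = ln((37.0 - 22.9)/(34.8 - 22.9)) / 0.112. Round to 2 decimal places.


Using Newton's law of cooling:
t = ln((T_normal - T_ambient) / (T_body - T_ambient)) / k
T_normal - T_ambient = 14.1
T_body - T_ambient = 11.9
Ratio = 1.184874
ln(ratio) = 0.169636
t = 0.169636 / 0.112 = 1.51 hours

1.51


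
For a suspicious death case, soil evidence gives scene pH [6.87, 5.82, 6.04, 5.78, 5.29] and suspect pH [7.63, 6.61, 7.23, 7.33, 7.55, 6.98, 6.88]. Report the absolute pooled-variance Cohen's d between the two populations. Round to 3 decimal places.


Pooled-variance Cohen's d for soil pH comparison:
Scene mean = 29.8 / 5 = 5.96
Suspect mean = 50.21 / 7 = 7.172857
Scene sample variance s_s^2 = 0.33385
Suspect sample variance s_c^2 = 0.13649
Pooled variance = ((n_s-1)*s_s^2 + (n_c-1)*s_c^2) / (n_s + n_c - 2) = 0.215434
Pooled SD = sqrt(0.215434) = 0.464149
Mean difference = -1.212857
|d| = |-1.212857| / 0.464149 = 2.613

2.613


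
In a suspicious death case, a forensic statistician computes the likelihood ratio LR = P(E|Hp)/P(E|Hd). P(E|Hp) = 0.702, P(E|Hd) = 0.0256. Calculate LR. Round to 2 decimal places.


Likelihood ratio calculation:
LR = P(E|Hp) / P(E|Hd)
LR = 0.702 / 0.0256
LR = 27.42

27.42


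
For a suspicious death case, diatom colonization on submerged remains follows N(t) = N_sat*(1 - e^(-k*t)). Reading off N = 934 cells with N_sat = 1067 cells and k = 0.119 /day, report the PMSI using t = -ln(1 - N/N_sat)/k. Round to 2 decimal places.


PMSI from diatom colonization curve:
N / N_sat = 934 / 1067 = 0.875351
1 - N/N_sat = 0.124649
ln(1 - N/N_sat) = -2.082253
t = -ln(1 - N/N_sat) / k = -(-2.082253) / 0.119 = 17.50 days

17.50


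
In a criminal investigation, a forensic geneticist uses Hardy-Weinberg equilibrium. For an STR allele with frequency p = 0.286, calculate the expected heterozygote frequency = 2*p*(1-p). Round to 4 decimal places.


Hardy-Weinberg heterozygote frequency:
q = 1 - p = 1 - 0.286 = 0.714
2pq = 2 * 0.286 * 0.714 = 0.4084

0.4084


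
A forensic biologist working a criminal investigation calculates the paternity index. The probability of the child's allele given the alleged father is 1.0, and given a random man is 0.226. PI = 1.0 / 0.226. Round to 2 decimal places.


Paternity Index calculation:
PI = P(allele|father) / P(allele|random)
PI = 1.0 / 0.226
PI = 4.42

4.42


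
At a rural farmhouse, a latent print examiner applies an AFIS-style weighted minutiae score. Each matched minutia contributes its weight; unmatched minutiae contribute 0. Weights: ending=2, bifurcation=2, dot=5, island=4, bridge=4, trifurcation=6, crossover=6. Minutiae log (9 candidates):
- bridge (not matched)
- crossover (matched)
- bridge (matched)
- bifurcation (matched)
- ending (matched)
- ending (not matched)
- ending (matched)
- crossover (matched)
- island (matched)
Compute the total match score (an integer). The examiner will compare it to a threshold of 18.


Weighted minutiae match score:
  bridge: not matched, +0
  crossover: matched, +6 (running total 6)
  bridge: matched, +4 (running total 10)
  bifurcation: matched, +2 (running total 12)
  ending: matched, +2 (running total 14)
  ending: not matched, +0
  ending: matched, +2 (running total 16)
  crossover: matched, +6 (running total 22)
  island: matched, +4 (running total 26)
Total score = 26
Threshold = 18; verdict = identification

26


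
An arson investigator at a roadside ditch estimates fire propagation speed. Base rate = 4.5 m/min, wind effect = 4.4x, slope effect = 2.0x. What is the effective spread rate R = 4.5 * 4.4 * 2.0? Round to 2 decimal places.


Fire spread rate calculation:
R = R0 * wind_factor * slope_factor
= 4.5 * 4.4 * 2.0
= 19.8 * 2.0
= 39.60 m/min

39.60


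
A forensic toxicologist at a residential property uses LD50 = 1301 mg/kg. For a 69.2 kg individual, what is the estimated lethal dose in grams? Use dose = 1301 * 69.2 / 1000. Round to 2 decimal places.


Lethal dose calculation:
Lethal dose = LD50 * body_weight / 1000
= 1301 * 69.2 / 1000
= 90029.2 / 1000
= 90.03 g

90.03


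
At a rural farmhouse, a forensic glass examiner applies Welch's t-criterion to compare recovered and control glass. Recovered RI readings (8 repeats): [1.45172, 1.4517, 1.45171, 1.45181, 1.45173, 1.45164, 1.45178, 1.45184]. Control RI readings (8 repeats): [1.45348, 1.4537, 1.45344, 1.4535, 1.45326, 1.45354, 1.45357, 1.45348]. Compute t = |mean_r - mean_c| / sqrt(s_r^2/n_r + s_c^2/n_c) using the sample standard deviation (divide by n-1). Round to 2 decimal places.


Welch's t-criterion for glass RI comparison:
Recovered mean = sum / n_r = 11.61393 / 8 = 1.4517412
Control mean = sum / n_c = 11.62797 / 8 = 1.4534963
Recovered sample variance s_r^2 = 4.2125e-09
Control sample variance s_c^2 = 1.54839e-08
Welch SE (unpooled) = sqrt(s_r^2/n_r + s_c^2/n_c) = sqrt(5.26563e-10 + 1.93549e-09) = sqrt(2.46205e-09) = 4.9619e-05
|mean_r - mean_c| = 0.001755
t = 0.001755 / 4.9619e-05 = 35.37

35.37
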